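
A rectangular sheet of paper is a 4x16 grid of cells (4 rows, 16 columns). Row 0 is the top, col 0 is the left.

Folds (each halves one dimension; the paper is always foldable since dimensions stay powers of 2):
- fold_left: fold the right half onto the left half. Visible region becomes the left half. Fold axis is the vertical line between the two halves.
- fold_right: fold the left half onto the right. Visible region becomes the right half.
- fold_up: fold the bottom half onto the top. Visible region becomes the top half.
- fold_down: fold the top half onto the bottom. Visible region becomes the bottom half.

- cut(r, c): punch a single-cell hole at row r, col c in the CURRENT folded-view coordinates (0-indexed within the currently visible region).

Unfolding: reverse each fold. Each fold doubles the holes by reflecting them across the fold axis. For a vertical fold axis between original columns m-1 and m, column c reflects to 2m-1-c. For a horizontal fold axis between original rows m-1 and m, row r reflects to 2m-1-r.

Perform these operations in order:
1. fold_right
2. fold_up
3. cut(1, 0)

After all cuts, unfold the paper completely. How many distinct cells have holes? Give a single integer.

Answer: 4

Derivation:
Op 1 fold_right: fold axis v@8; visible region now rows[0,4) x cols[8,16) = 4x8
Op 2 fold_up: fold axis h@2; visible region now rows[0,2) x cols[8,16) = 2x8
Op 3 cut(1, 0): punch at orig (1,8); cuts so far [(1, 8)]; region rows[0,2) x cols[8,16) = 2x8
Unfold 1 (reflect across h@2): 2 holes -> [(1, 8), (2, 8)]
Unfold 2 (reflect across v@8): 4 holes -> [(1, 7), (1, 8), (2, 7), (2, 8)]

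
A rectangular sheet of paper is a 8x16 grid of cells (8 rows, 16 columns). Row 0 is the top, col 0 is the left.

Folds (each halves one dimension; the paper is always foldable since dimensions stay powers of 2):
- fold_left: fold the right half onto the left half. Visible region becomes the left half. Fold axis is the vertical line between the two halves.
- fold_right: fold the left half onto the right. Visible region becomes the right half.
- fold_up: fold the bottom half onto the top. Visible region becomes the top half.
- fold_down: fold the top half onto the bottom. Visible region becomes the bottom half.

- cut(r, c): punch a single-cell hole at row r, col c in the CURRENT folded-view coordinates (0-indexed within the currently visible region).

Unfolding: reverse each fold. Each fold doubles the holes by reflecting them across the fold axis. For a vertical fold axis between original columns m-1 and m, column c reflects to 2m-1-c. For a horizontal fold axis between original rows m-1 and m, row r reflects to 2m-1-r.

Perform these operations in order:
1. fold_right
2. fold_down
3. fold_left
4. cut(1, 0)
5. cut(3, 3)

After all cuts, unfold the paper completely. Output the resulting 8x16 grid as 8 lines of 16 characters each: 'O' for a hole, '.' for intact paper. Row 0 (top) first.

Op 1 fold_right: fold axis v@8; visible region now rows[0,8) x cols[8,16) = 8x8
Op 2 fold_down: fold axis h@4; visible region now rows[4,8) x cols[8,16) = 4x8
Op 3 fold_left: fold axis v@12; visible region now rows[4,8) x cols[8,12) = 4x4
Op 4 cut(1, 0): punch at orig (5,8); cuts so far [(5, 8)]; region rows[4,8) x cols[8,12) = 4x4
Op 5 cut(3, 3): punch at orig (7,11); cuts so far [(5, 8), (7, 11)]; region rows[4,8) x cols[8,12) = 4x4
Unfold 1 (reflect across v@12): 4 holes -> [(5, 8), (5, 15), (7, 11), (7, 12)]
Unfold 2 (reflect across h@4): 8 holes -> [(0, 11), (0, 12), (2, 8), (2, 15), (5, 8), (5, 15), (7, 11), (7, 12)]
Unfold 3 (reflect across v@8): 16 holes -> [(0, 3), (0, 4), (0, 11), (0, 12), (2, 0), (2, 7), (2, 8), (2, 15), (5, 0), (5, 7), (5, 8), (5, 15), (7, 3), (7, 4), (7, 11), (7, 12)]

Answer: ...OO......OO...
................
O......OO......O
................
................
O......OO......O
................
...OO......OO...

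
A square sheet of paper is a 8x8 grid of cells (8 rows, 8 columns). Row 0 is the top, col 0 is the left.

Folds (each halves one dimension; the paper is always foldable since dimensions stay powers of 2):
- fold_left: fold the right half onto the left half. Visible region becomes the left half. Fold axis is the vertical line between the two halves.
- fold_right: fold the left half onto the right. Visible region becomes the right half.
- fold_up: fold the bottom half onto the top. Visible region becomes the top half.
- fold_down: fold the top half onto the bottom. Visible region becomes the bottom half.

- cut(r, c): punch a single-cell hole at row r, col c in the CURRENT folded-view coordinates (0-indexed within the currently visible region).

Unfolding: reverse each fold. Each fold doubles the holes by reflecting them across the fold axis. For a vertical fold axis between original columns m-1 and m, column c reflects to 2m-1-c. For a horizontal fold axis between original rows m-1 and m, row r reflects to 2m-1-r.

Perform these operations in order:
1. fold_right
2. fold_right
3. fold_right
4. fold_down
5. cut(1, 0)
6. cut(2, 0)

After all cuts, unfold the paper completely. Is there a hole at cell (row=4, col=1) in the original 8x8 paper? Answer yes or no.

Answer: no

Derivation:
Op 1 fold_right: fold axis v@4; visible region now rows[0,8) x cols[4,8) = 8x4
Op 2 fold_right: fold axis v@6; visible region now rows[0,8) x cols[6,8) = 8x2
Op 3 fold_right: fold axis v@7; visible region now rows[0,8) x cols[7,8) = 8x1
Op 4 fold_down: fold axis h@4; visible region now rows[4,8) x cols[7,8) = 4x1
Op 5 cut(1, 0): punch at orig (5,7); cuts so far [(5, 7)]; region rows[4,8) x cols[7,8) = 4x1
Op 6 cut(2, 0): punch at orig (6,7); cuts so far [(5, 7), (6, 7)]; region rows[4,8) x cols[7,8) = 4x1
Unfold 1 (reflect across h@4): 4 holes -> [(1, 7), (2, 7), (5, 7), (6, 7)]
Unfold 2 (reflect across v@7): 8 holes -> [(1, 6), (1, 7), (2, 6), (2, 7), (5, 6), (5, 7), (6, 6), (6, 7)]
Unfold 3 (reflect across v@6): 16 holes -> [(1, 4), (1, 5), (1, 6), (1, 7), (2, 4), (2, 5), (2, 6), (2, 7), (5, 4), (5, 5), (5, 6), (5, 7), (6, 4), (6, 5), (6, 6), (6, 7)]
Unfold 4 (reflect across v@4): 32 holes -> [(1, 0), (1, 1), (1, 2), (1, 3), (1, 4), (1, 5), (1, 6), (1, 7), (2, 0), (2, 1), (2, 2), (2, 3), (2, 4), (2, 5), (2, 6), (2, 7), (5, 0), (5, 1), (5, 2), (5, 3), (5, 4), (5, 5), (5, 6), (5, 7), (6, 0), (6, 1), (6, 2), (6, 3), (6, 4), (6, 5), (6, 6), (6, 7)]
Holes: [(1, 0), (1, 1), (1, 2), (1, 3), (1, 4), (1, 5), (1, 6), (1, 7), (2, 0), (2, 1), (2, 2), (2, 3), (2, 4), (2, 5), (2, 6), (2, 7), (5, 0), (5, 1), (5, 2), (5, 3), (5, 4), (5, 5), (5, 6), (5, 7), (6, 0), (6, 1), (6, 2), (6, 3), (6, 4), (6, 5), (6, 6), (6, 7)]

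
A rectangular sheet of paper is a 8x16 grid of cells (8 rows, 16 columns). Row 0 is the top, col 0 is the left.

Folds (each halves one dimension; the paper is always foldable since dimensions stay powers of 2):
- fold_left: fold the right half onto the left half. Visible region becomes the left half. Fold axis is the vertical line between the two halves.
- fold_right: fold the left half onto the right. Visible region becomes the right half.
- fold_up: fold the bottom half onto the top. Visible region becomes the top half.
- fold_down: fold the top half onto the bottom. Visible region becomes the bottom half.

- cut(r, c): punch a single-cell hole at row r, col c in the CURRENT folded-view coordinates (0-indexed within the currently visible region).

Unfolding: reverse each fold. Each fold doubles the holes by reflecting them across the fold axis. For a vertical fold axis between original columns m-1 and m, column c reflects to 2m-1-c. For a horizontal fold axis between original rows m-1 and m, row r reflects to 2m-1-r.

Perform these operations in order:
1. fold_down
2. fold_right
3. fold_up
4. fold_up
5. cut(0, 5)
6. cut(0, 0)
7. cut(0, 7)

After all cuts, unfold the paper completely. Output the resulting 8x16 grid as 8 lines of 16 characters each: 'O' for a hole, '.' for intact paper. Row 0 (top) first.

Answer: O.O....OO....O.O
O.O....OO....O.O
O.O....OO....O.O
O.O....OO....O.O
O.O....OO....O.O
O.O....OO....O.O
O.O....OO....O.O
O.O....OO....O.O

Derivation:
Op 1 fold_down: fold axis h@4; visible region now rows[4,8) x cols[0,16) = 4x16
Op 2 fold_right: fold axis v@8; visible region now rows[4,8) x cols[8,16) = 4x8
Op 3 fold_up: fold axis h@6; visible region now rows[4,6) x cols[8,16) = 2x8
Op 4 fold_up: fold axis h@5; visible region now rows[4,5) x cols[8,16) = 1x8
Op 5 cut(0, 5): punch at orig (4,13); cuts so far [(4, 13)]; region rows[4,5) x cols[8,16) = 1x8
Op 6 cut(0, 0): punch at orig (4,8); cuts so far [(4, 8), (4, 13)]; region rows[4,5) x cols[8,16) = 1x8
Op 7 cut(0, 7): punch at orig (4,15); cuts so far [(4, 8), (4, 13), (4, 15)]; region rows[4,5) x cols[8,16) = 1x8
Unfold 1 (reflect across h@5): 6 holes -> [(4, 8), (4, 13), (4, 15), (5, 8), (5, 13), (5, 15)]
Unfold 2 (reflect across h@6): 12 holes -> [(4, 8), (4, 13), (4, 15), (5, 8), (5, 13), (5, 15), (6, 8), (6, 13), (6, 15), (7, 8), (7, 13), (7, 15)]
Unfold 3 (reflect across v@8): 24 holes -> [(4, 0), (4, 2), (4, 7), (4, 8), (4, 13), (4, 15), (5, 0), (5, 2), (5, 7), (5, 8), (5, 13), (5, 15), (6, 0), (6, 2), (6, 7), (6, 8), (6, 13), (6, 15), (7, 0), (7, 2), (7, 7), (7, 8), (7, 13), (7, 15)]
Unfold 4 (reflect across h@4): 48 holes -> [(0, 0), (0, 2), (0, 7), (0, 8), (0, 13), (0, 15), (1, 0), (1, 2), (1, 7), (1, 8), (1, 13), (1, 15), (2, 0), (2, 2), (2, 7), (2, 8), (2, 13), (2, 15), (3, 0), (3, 2), (3, 7), (3, 8), (3, 13), (3, 15), (4, 0), (4, 2), (4, 7), (4, 8), (4, 13), (4, 15), (5, 0), (5, 2), (5, 7), (5, 8), (5, 13), (5, 15), (6, 0), (6, 2), (6, 7), (6, 8), (6, 13), (6, 15), (7, 0), (7, 2), (7, 7), (7, 8), (7, 13), (7, 15)]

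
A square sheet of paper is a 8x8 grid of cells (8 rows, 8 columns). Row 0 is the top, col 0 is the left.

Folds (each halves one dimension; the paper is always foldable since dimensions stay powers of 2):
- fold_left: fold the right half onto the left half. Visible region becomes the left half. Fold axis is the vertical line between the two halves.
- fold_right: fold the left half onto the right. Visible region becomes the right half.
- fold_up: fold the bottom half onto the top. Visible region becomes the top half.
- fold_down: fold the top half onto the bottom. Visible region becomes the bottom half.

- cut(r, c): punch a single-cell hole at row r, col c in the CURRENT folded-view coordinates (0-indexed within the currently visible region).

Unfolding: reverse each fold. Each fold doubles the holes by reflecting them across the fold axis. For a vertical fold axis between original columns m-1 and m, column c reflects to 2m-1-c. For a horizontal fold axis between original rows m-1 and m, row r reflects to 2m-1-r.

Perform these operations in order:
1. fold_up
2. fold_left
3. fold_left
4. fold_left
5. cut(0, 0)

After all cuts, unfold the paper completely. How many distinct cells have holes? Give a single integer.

Op 1 fold_up: fold axis h@4; visible region now rows[0,4) x cols[0,8) = 4x8
Op 2 fold_left: fold axis v@4; visible region now rows[0,4) x cols[0,4) = 4x4
Op 3 fold_left: fold axis v@2; visible region now rows[0,4) x cols[0,2) = 4x2
Op 4 fold_left: fold axis v@1; visible region now rows[0,4) x cols[0,1) = 4x1
Op 5 cut(0, 0): punch at orig (0,0); cuts so far [(0, 0)]; region rows[0,4) x cols[0,1) = 4x1
Unfold 1 (reflect across v@1): 2 holes -> [(0, 0), (0, 1)]
Unfold 2 (reflect across v@2): 4 holes -> [(0, 0), (0, 1), (0, 2), (0, 3)]
Unfold 3 (reflect across v@4): 8 holes -> [(0, 0), (0, 1), (0, 2), (0, 3), (0, 4), (0, 5), (0, 6), (0, 7)]
Unfold 4 (reflect across h@4): 16 holes -> [(0, 0), (0, 1), (0, 2), (0, 3), (0, 4), (0, 5), (0, 6), (0, 7), (7, 0), (7, 1), (7, 2), (7, 3), (7, 4), (7, 5), (7, 6), (7, 7)]

Answer: 16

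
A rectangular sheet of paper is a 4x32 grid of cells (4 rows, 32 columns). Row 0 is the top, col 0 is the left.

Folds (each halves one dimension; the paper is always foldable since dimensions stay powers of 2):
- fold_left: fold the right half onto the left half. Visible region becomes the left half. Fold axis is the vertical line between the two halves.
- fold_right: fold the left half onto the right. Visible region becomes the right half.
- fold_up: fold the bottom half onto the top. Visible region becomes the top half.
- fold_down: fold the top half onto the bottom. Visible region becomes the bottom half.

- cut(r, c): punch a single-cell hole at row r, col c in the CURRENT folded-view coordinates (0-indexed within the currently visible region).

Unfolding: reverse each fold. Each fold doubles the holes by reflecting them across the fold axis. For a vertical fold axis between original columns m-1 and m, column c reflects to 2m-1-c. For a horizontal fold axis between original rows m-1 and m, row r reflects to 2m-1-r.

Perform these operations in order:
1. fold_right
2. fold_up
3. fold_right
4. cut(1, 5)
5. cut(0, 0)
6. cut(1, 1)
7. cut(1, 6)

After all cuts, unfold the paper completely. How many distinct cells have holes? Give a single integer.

Op 1 fold_right: fold axis v@16; visible region now rows[0,4) x cols[16,32) = 4x16
Op 2 fold_up: fold axis h@2; visible region now rows[0,2) x cols[16,32) = 2x16
Op 3 fold_right: fold axis v@24; visible region now rows[0,2) x cols[24,32) = 2x8
Op 4 cut(1, 5): punch at orig (1,29); cuts so far [(1, 29)]; region rows[0,2) x cols[24,32) = 2x8
Op 5 cut(0, 0): punch at orig (0,24); cuts so far [(0, 24), (1, 29)]; region rows[0,2) x cols[24,32) = 2x8
Op 6 cut(1, 1): punch at orig (1,25); cuts so far [(0, 24), (1, 25), (1, 29)]; region rows[0,2) x cols[24,32) = 2x8
Op 7 cut(1, 6): punch at orig (1,30); cuts so far [(0, 24), (1, 25), (1, 29), (1, 30)]; region rows[0,2) x cols[24,32) = 2x8
Unfold 1 (reflect across v@24): 8 holes -> [(0, 23), (0, 24), (1, 17), (1, 18), (1, 22), (1, 25), (1, 29), (1, 30)]
Unfold 2 (reflect across h@2): 16 holes -> [(0, 23), (0, 24), (1, 17), (1, 18), (1, 22), (1, 25), (1, 29), (1, 30), (2, 17), (2, 18), (2, 22), (2, 25), (2, 29), (2, 30), (3, 23), (3, 24)]
Unfold 3 (reflect across v@16): 32 holes -> [(0, 7), (0, 8), (0, 23), (0, 24), (1, 1), (1, 2), (1, 6), (1, 9), (1, 13), (1, 14), (1, 17), (1, 18), (1, 22), (1, 25), (1, 29), (1, 30), (2, 1), (2, 2), (2, 6), (2, 9), (2, 13), (2, 14), (2, 17), (2, 18), (2, 22), (2, 25), (2, 29), (2, 30), (3, 7), (3, 8), (3, 23), (3, 24)]

Answer: 32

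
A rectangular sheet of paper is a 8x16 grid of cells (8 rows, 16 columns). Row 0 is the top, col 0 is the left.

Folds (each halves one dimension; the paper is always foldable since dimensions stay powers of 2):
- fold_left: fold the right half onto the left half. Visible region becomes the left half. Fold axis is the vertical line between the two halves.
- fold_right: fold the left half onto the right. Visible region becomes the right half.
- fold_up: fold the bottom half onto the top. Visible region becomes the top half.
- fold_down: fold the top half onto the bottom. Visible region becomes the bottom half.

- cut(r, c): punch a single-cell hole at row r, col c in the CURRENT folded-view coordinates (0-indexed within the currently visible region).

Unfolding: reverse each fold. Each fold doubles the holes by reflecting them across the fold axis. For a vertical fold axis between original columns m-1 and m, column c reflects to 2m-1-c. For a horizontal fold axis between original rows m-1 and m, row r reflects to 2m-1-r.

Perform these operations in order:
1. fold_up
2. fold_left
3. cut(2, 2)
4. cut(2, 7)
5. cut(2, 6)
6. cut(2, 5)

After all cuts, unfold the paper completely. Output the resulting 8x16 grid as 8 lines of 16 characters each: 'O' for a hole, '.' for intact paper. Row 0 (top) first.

Answer: ................
................
..O..OOOOOO..O..
................
................
..O..OOOOOO..O..
................
................

Derivation:
Op 1 fold_up: fold axis h@4; visible region now rows[0,4) x cols[0,16) = 4x16
Op 2 fold_left: fold axis v@8; visible region now rows[0,4) x cols[0,8) = 4x8
Op 3 cut(2, 2): punch at orig (2,2); cuts so far [(2, 2)]; region rows[0,4) x cols[0,8) = 4x8
Op 4 cut(2, 7): punch at orig (2,7); cuts so far [(2, 2), (2, 7)]; region rows[0,4) x cols[0,8) = 4x8
Op 5 cut(2, 6): punch at orig (2,6); cuts so far [(2, 2), (2, 6), (2, 7)]; region rows[0,4) x cols[0,8) = 4x8
Op 6 cut(2, 5): punch at orig (2,5); cuts so far [(2, 2), (2, 5), (2, 6), (2, 7)]; region rows[0,4) x cols[0,8) = 4x8
Unfold 1 (reflect across v@8): 8 holes -> [(2, 2), (2, 5), (2, 6), (2, 7), (2, 8), (2, 9), (2, 10), (2, 13)]
Unfold 2 (reflect across h@4): 16 holes -> [(2, 2), (2, 5), (2, 6), (2, 7), (2, 8), (2, 9), (2, 10), (2, 13), (5, 2), (5, 5), (5, 6), (5, 7), (5, 8), (5, 9), (5, 10), (5, 13)]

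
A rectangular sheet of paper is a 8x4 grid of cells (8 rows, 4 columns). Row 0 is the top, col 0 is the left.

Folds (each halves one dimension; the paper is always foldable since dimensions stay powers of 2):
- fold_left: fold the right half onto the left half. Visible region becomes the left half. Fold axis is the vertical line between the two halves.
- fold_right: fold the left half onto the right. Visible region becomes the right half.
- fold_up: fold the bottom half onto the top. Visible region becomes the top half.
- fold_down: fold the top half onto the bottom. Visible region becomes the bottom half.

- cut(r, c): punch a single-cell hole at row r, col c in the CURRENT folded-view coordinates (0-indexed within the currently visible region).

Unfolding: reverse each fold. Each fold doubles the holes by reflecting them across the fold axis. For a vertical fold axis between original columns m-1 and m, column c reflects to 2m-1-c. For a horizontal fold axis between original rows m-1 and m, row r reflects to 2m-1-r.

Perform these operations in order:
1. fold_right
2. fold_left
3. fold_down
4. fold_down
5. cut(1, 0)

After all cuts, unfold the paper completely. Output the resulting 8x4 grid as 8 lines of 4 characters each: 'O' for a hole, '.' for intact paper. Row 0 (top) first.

Answer: OOOO
....
....
OOOO
OOOO
....
....
OOOO

Derivation:
Op 1 fold_right: fold axis v@2; visible region now rows[0,8) x cols[2,4) = 8x2
Op 2 fold_left: fold axis v@3; visible region now rows[0,8) x cols[2,3) = 8x1
Op 3 fold_down: fold axis h@4; visible region now rows[4,8) x cols[2,3) = 4x1
Op 4 fold_down: fold axis h@6; visible region now rows[6,8) x cols[2,3) = 2x1
Op 5 cut(1, 0): punch at orig (7,2); cuts so far [(7, 2)]; region rows[6,8) x cols[2,3) = 2x1
Unfold 1 (reflect across h@6): 2 holes -> [(4, 2), (7, 2)]
Unfold 2 (reflect across h@4): 4 holes -> [(0, 2), (3, 2), (4, 2), (7, 2)]
Unfold 3 (reflect across v@3): 8 holes -> [(0, 2), (0, 3), (3, 2), (3, 3), (4, 2), (4, 3), (7, 2), (7, 3)]
Unfold 4 (reflect across v@2): 16 holes -> [(0, 0), (0, 1), (0, 2), (0, 3), (3, 0), (3, 1), (3, 2), (3, 3), (4, 0), (4, 1), (4, 2), (4, 3), (7, 0), (7, 1), (7, 2), (7, 3)]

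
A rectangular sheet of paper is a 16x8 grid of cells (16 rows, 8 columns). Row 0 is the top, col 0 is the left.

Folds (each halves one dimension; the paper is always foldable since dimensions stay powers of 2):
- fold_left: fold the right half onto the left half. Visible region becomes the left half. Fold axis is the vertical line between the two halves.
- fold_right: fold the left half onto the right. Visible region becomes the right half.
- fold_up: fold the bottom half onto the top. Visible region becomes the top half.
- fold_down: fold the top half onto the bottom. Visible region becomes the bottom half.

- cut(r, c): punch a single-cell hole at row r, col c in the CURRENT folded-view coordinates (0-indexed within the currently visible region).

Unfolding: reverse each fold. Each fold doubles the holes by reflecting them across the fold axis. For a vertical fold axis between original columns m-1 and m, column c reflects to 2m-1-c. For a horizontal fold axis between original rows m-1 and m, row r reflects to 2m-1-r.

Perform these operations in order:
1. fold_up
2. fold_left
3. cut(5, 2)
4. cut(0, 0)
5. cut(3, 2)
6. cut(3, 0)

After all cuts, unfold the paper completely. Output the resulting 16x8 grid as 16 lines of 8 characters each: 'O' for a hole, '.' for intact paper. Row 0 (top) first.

Answer: O......O
........
........
O.O..O.O
........
..O..O..
........
........
........
........
..O..O..
........
O.O..O.O
........
........
O......O

Derivation:
Op 1 fold_up: fold axis h@8; visible region now rows[0,8) x cols[0,8) = 8x8
Op 2 fold_left: fold axis v@4; visible region now rows[0,8) x cols[0,4) = 8x4
Op 3 cut(5, 2): punch at orig (5,2); cuts so far [(5, 2)]; region rows[0,8) x cols[0,4) = 8x4
Op 4 cut(0, 0): punch at orig (0,0); cuts so far [(0, 0), (5, 2)]; region rows[0,8) x cols[0,4) = 8x4
Op 5 cut(3, 2): punch at orig (3,2); cuts so far [(0, 0), (3, 2), (5, 2)]; region rows[0,8) x cols[0,4) = 8x4
Op 6 cut(3, 0): punch at orig (3,0); cuts so far [(0, 0), (3, 0), (3, 2), (5, 2)]; region rows[0,8) x cols[0,4) = 8x4
Unfold 1 (reflect across v@4): 8 holes -> [(0, 0), (0, 7), (3, 0), (3, 2), (3, 5), (3, 7), (5, 2), (5, 5)]
Unfold 2 (reflect across h@8): 16 holes -> [(0, 0), (0, 7), (3, 0), (3, 2), (3, 5), (3, 7), (5, 2), (5, 5), (10, 2), (10, 5), (12, 0), (12, 2), (12, 5), (12, 7), (15, 0), (15, 7)]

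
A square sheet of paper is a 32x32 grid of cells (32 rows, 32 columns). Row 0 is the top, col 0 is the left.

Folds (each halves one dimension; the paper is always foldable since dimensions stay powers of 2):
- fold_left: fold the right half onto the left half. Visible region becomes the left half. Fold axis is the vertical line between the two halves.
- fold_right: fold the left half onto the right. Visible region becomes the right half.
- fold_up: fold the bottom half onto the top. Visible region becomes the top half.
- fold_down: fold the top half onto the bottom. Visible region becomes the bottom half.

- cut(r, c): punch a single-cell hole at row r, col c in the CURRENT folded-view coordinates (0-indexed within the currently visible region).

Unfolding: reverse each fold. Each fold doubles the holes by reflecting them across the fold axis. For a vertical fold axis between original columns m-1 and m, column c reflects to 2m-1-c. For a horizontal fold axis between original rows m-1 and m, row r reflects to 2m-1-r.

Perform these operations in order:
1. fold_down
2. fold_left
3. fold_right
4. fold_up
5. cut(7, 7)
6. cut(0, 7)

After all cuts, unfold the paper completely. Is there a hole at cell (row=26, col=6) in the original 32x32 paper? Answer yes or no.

Answer: no

Derivation:
Op 1 fold_down: fold axis h@16; visible region now rows[16,32) x cols[0,32) = 16x32
Op 2 fold_left: fold axis v@16; visible region now rows[16,32) x cols[0,16) = 16x16
Op 3 fold_right: fold axis v@8; visible region now rows[16,32) x cols[8,16) = 16x8
Op 4 fold_up: fold axis h@24; visible region now rows[16,24) x cols[8,16) = 8x8
Op 5 cut(7, 7): punch at orig (23,15); cuts so far [(23, 15)]; region rows[16,24) x cols[8,16) = 8x8
Op 6 cut(0, 7): punch at orig (16,15); cuts so far [(16, 15), (23, 15)]; region rows[16,24) x cols[8,16) = 8x8
Unfold 1 (reflect across h@24): 4 holes -> [(16, 15), (23, 15), (24, 15), (31, 15)]
Unfold 2 (reflect across v@8): 8 holes -> [(16, 0), (16, 15), (23, 0), (23, 15), (24, 0), (24, 15), (31, 0), (31, 15)]
Unfold 3 (reflect across v@16): 16 holes -> [(16, 0), (16, 15), (16, 16), (16, 31), (23, 0), (23, 15), (23, 16), (23, 31), (24, 0), (24, 15), (24, 16), (24, 31), (31, 0), (31, 15), (31, 16), (31, 31)]
Unfold 4 (reflect across h@16): 32 holes -> [(0, 0), (0, 15), (0, 16), (0, 31), (7, 0), (7, 15), (7, 16), (7, 31), (8, 0), (8, 15), (8, 16), (8, 31), (15, 0), (15, 15), (15, 16), (15, 31), (16, 0), (16, 15), (16, 16), (16, 31), (23, 0), (23, 15), (23, 16), (23, 31), (24, 0), (24, 15), (24, 16), (24, 31), (31, 0), (31, 15), (31, 16), (31, 31)]
Holes: [(0, 0), (0, 15), (0, 16), (0, 31), (7, 0), (7, 15), (7, 16), (7, 31), (8, 0), (8, 15), (8, 16), (8, 31), (15, 0), (15, 15), (15, 16), (15, 31), (16, 0), (16, 15), (16, 16), (16, 31), (23, 0), (23, 15), (23, 16), (23, 31), (24, 0), (24, 15), (24, 16), (24, 31), (31, 0), (31, 15), (31, 16), (31, 31)]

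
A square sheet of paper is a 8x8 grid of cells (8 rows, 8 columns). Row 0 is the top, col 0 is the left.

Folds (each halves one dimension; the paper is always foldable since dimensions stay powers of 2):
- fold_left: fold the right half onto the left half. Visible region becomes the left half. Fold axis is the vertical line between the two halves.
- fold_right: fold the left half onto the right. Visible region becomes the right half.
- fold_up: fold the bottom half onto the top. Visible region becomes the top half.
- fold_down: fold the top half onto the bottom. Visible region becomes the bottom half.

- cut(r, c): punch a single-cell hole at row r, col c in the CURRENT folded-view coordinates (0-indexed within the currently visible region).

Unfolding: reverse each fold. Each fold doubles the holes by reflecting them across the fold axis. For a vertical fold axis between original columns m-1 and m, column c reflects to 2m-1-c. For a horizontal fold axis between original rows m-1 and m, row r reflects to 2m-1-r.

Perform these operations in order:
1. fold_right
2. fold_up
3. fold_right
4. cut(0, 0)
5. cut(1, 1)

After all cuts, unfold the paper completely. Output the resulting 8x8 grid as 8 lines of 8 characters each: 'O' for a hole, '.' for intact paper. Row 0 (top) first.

Op 1 fold_right: fold axis v@4; visible region now rows[0,8) x cols[4,8) = 8x4
Op 2 fold_up: fold axis h@4; visible region now rows[0,4) x cols[4,8) = 4x4
Op 3 fold_right: fold axis v@6; visible region now rows[0,4) x cols[6,8) = 4x2
Op 4 cut(0, 0): punch at orig (0,6); cuts so far [(0, 6)]; region rows[0,4) x cols[6,8) = 4x2
Op 5 cut(1, 1): punch at orig (1,7); cuts so far [(0, 6), (1, 7)]; region rows[0,4) x cols[6,8) = 4x2
Unfold 1 (reflect across v@6): 4 holes -> [(0, 5), (0, 6), (1, 4), (1, 7)]
Unfold 2 (reflect across h@4): 8 holes -> [(0, 5), (0, 6), (1, 4), (1, 7), (6, 4), (6, 7), (7, 5), (7, 6)]
Unfold 3 (reflect across v@4): 16 holes -> [(0, 1), (0, 2), (0, 5), (0, 6), (1, 0), (1, 3), (1, 4), (1, 7), (6, 0), (6, 3), (6, 4), (6, 7), (7, 1), (7, 2), (7, 5), (7, 6)]

Answer: .OO..OO.
O..OO..O
........
........
........
........
O..OO..O
.OO..OO.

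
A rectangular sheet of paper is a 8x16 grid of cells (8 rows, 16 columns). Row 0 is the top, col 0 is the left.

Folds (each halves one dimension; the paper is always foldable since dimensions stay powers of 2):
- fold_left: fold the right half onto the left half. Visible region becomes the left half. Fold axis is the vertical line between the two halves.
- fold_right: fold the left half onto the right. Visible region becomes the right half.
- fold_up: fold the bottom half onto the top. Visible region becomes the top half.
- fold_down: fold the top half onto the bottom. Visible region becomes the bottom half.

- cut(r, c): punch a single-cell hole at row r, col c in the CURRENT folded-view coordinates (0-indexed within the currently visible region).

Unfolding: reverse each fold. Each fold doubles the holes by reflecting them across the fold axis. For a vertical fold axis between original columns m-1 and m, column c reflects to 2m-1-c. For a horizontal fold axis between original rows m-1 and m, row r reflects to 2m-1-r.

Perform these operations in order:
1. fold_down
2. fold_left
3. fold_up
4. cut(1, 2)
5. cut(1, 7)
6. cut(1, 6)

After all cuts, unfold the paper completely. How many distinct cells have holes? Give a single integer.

Op 1 fold_down: fold axis h@4; visible region now rows[4,8) x cols[0,16) = 4x16
Op 2 fold_left: fold axis v@8; visible region now rows[4,8) x cols[0,8) = 4x8
Op 3 fold_up: fold axis h@6; visible region now rows[4,6) x cols[0,8) = 2x8
Op 4 cut(1, 2): punch at orig (5,2); cuts so far [(5, 2)]; region rows[4,6) x cols[0,8) = 2x8
Op 5 cut(1, 7): punch at orig (5,7); cuts so far [(5, 2), (5, 7)]; region rows[4,6) x cols[0,8) = 2x8
Op 6 cut(1, 6): punch at orig (5,6); cuts so far [(5, 2), (5, 6), (5, 7)]; region rows[4,6) x cols[0,8) = 2x8
Unfold 1 (reflect across h@6): 6 holes -> [(5, 2), (5, 6), (5, 7), (6, 2), (6, 6), (6, 7)]
Unfold 2 (reflect across v@8): 12 holes -> [(5, 2), (5, 6), (5, 7), (5, 8), (5, 9), (5, 13), (6, 2), (6, 6), (6, 7), (6, 8), (6, 9), (6, 13)]
Unfold 3 (reflect across h@4): 24 holes -> [(1, 2), (1, 6), (1, 7), (1, 8), (1, 9), (1, 13), (2, 2), (2, 6), (2, 7), (2, 8), (2, 9), (2, 13), (5, 2), (5, 6), (5, 7), (5, 8), (5, 9), (5, 13), (6, 2), (6, 6), (6, 7), (6, 8), (6, 9), (6, 13)]

Answer: 24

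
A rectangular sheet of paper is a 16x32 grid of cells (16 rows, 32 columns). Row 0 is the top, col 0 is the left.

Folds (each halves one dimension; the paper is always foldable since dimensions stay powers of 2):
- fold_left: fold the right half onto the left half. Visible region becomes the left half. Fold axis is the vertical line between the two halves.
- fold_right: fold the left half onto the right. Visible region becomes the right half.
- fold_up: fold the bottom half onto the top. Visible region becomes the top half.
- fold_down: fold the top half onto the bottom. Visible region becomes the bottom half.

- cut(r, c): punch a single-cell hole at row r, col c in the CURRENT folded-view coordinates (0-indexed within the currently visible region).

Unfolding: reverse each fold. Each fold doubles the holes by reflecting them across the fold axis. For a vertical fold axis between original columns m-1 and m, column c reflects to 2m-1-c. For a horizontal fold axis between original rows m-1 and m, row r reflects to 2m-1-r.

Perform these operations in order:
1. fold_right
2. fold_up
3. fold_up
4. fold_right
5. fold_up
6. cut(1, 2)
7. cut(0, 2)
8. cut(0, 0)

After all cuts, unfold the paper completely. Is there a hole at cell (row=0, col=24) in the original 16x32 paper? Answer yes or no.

Answer: yes

Derivation:
Op 1 fold_right: fold axis v@16; visible region now rows[0,16) x cols[16,32) = 16x16
Op 2 fold_up: fold axis h@8; visible region now rows[0,8) x cols[16,32) = 8x16
Op 3 fold_up: fold axis h@4; visible region now rows[0,4) x cols[16,32) = 4x16
Op 4 fold_right: fold axis v@24; visible region now rows[0,4) x cols[24,32) = 4x8
Op 5 fold_up: fold axis h@2; visible region now rows[0,2) x cols[24,32) = 2x8
Op 6 cut(1, 2): punch at orig (1,26); cuts so far [(1, 26)]; region rows[0,2) x cols[24,32) = 2x8
Op 7 cut(0, 2): punch at orig (0,26); cuts so far [(0, 26), (1, 26)]; region rows[0,2) x cols[24,32) = 2x8
Op 8 cut(0, 0): punch at orig (0,24); cuts so far [(0, 24), (0, 26), (1, 26)]; region rows[0,2) x cols[24,32) = 2x8
Unfold 1 (reflect across h@2): 6 holes -> [(0, 24), (0, 26), (1, 26), (2, 26), (3, 24), (3, 26)]
Unfold 2 (reflect across v@24): 12 holes -> [(0, 21), (0, 23), (0, 24), (0, 26), (1, 21), (1, 26), (2, 21), (2, 26), (3, 21), (3, 23), (3, 24), (3, 26)]
Unfold 3 (reflect across h@4): 24 holes -> [(0, 21), (0, 23), (0, 24), (0, 26), (1, 21), (1, 26), (2, 21), (2, 26), (3, 21), (3, 23), (3, 24), (3, 26), (4, 21), (4, 23), (4, 24), (4, 26), (5, 21), (5, 26), (6, 21), (6, 26), (7, 21), (7, 23), (7, 24), (7, 26)]
Unfold 4 (reflect across h@8): 48 holes -> [(0, 21), (0, 23), (0, 24), (0, 26), (1, 21), (1, 26), (2, 21), (2, 26), (3, 21), (3, 23), (3, 24), (3, 26), (4, 21), (4, 23), (4, 24), (4, 26), (5, 21), (5, 26), (6, 21), (6, 26), (7, 21), (7, 23), (7, 24), (7, 26), (8, 21), (8, 23), (8, 24), (8, 26), (9, 21), (9, 26), (10, 21), (10, 26), (11, 21), (11, 23), (11, 24), (11, 26), (12, 21), (12, 23), (12, 24), (12, 26), (13, 21), (13, 26), (14, 21), (14, 26), (15, 21), (15, 23), (15, 24), (15, 26)]
Unfold 5 (reflect across v@16): 96 holes -> [(0, 5), (0, 7), (0, 8), (0, 10), (0, 21), (0, 23), (0, 24), (0, 26), (1, 5), (1, 10), (1, 21), (1, 26), (2, 5), (2, 10), (2, 21), (2, 26), (3, 5), (3, 7), (3, 8), (3, 10), (3, 21), (3, 23), (3, 24), (3, 26), (4, 5), (4, 7), (4, 8), (4, 10), (4, 21), (4, 23), (4, 24), (4, 26), (5, 5), (5, 10), (5, 21), (5, 26), (6, 5), (6, 10), (6, 21), (6, 26), (7, 5), (7, 7), (7, 8), (7, 10), (7, 21), (7, 23), (7, 24), (7, 26), (8, 5), (8, 7), (8, 8), (8, 10), (8, 21), (8, 23), (8, 24), (8, 26), (9, 5), (9, 10), (9, 21), (9, 26), (10, 5), (10, 10), (10, 21), (10, 26), (11, 5), (11, 7), (11, 8), (11, 10), (11, 21), (11, 23), (11, 24), (11, 26), (12, 5), (12, 7), (12, 8), (12, 10), (12, 21), (12, 23), (12, 24), (12, 26), (13, 5), (13, 10), (13, 21), (13, 26), (14, 5), (14, 10), (14, 21), (14, 26), (15, 5), (15, 7), (15, 8), (15, 10), (15, 21), (15, 23), (15, 24), (15, 26)]
Holes: [(0, 5), (0, 7), (0, 8), (0, 10), (0, 21), (0, 23), (0, 24), (0, 26), (1, 5), (1, 10), (1, 21), (1, 26), (2, 5), (2, 10), (2, 21), (2, 26), (3, 5), (3, 7), (3, 8), (3, 10), (3, 21), (3, 23), (3, 24), (3, 26), (4, 5), (4, 7), (4, 8), (4, 10), (4, 21), (4, 23), (4, 24), (4, 26), (5, 5), (5, 10), (5, 21), (5, 26), (6, 5), (6, 10), (6, 21), (6, 26), (7, 5), (7, 7), (7, 8), (7, 10), (7, 21), (7, 23), (7, 24), (7, 26), (8, 5), (8, 7), (8, 8), (8, 10), (8, 21), (8, 23), (8, 24), (8, 26), (9, 5), (9, 10), (9, 21), (9, 26), (10, 5), (10, 10), (10, 21), (10, 26), (11, 5), (11, 7), (11, 8), (11, 10), (11, 21), (11, 23), (11, 24), (11, 26), (12, 5), (12, 7), (12, 8), (12, 10), (12, 21), (12, 23), (12, 24), (12, 26), (13, 5), (13, 10), (13, 21), (13, 26), (14, 5), (14, 10), (14, 21), (14, 26), (15, 5), (15, 7), (15, 8), (15, 10), (15, 21), (15, 23), (15, 24), (15, 26)]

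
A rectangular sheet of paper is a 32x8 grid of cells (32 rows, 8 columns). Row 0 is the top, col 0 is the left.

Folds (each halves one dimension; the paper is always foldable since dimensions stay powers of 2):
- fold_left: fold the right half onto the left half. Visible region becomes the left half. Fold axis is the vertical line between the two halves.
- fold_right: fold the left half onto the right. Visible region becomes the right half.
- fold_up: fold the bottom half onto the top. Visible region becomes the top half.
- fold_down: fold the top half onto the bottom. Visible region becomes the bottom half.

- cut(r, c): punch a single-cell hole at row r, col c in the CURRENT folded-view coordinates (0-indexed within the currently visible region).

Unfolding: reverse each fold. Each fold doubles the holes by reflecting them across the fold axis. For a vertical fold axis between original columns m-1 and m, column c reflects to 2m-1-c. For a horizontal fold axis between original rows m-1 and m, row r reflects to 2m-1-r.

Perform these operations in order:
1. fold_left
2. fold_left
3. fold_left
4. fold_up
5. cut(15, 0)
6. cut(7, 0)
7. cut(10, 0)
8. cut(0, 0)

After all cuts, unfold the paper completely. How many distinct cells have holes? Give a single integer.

Op 1 fold_left: fold axis v@4; visible region now rows[0,32) x cols[0,4) = 32x4
Op 2 fold_left: fold axis v@2; visible region now rows[0,32) x cols[0,2) = 32x2
Op 3 fold_left: fold axis v@1; visible region now rows[0,32) x cols[0,1) = 32x1
Op 4 fold_up: fold axis h@16; visible region now rows[0,16) x cols[0,1) = 16x1
Op 5 cut(15, 0): punch at orig (15,0); cuts so far [(15, 0)]; region rows[0,16) x cols[0,1) = 16x1
Op 6 cut(7, 0): punch at orig (7,0); cuts so far [(7, 0), (15, 0)]; region rows[0,16) x cols[0,1) = 16x1
Op 7 cut(10, 0): punch at orig (10,0); cuts so far [(7, 0), (10, 0), (15, 0)]; region rows[0,16) x cols[0,1) = 16x1
Op 8 cut(0, 0): punch at orig (0,0); cuts so far [(0, 0), (7, 0), (10, 0), (15, 0)]; region rows[0,16) x cols[0,1) = 16x1
Unfold 1 (reflect across h@16): 8 holes -> [(0, 0), (7, 0), (10, 0), (15, 0), (16, 0), (21, 0), (24, 0), (31, 0)]
Unfold 2 (reflect across v@1): 16 holes -> [(0, 0), (0, 1), (7, 0), (7, 1), (10, 0), (10, 1), (15, 0), (15, 1), (16, 0), (16, 1), (21, 0), (21, 1), (24, 0), (24, 1), (31, 0), (31, 1)]
Unfold 3 (reflect across v@2): 32 holes -> [(0, 0), (0, 1), (0, 2), (0, 3), (7, 0), (7, 1), (7, 2), (7, 3), (10, 0), (10, 1), (10, 2), (10, 3), (15, 0), (15, 1), (15, 2), (15, 3), (16, 0), (16, 1), (16, 2), (16, 3), (21, 0), (21, 1), (21, 2), (21, 3), (24, 0), (24, 1), (24, 2), (24, 3), (31, 0), (31, 1), (31, 2), (31, 3)]
Unfold 4 (reflect across v@4): 64 holes -> [(0, 0), (0, 1), (0, 2), (0, 3), (0, 4), (0, 5), (0, 6), (0, 7), (7, 0), (7, 1), (7, 2), (7, 3), (7, 4), (7, 5), (7, 6), (7, 7), (10, 0), (10, 1), (10, 2), (10, 3), (10, 4), (10, 5), (10, 6), (10, 7), (15, 0), (15, 1), (15, 2), (15, 3), (15, 4), (15, 5), (15, 6), (15, 7), (16, 0), (16, 1), (16, 2), (16, 3), (16, 4), (16, 5), (16, 6), (16, 7), (21, 0), (21, 1), (21, 2), (21, 3), (21, 4), (21, 5), (21, 6), (21, 7), (24, 0), (24, 1), (24, 2), (24, 3), (24, 4), (24, 5), (24, 6), (24, 7), (31, 0), (31, 1), (31, 2), (31, 3), (31, 4), (31, 5), (31, 6), (31, 7)]

Answer: 64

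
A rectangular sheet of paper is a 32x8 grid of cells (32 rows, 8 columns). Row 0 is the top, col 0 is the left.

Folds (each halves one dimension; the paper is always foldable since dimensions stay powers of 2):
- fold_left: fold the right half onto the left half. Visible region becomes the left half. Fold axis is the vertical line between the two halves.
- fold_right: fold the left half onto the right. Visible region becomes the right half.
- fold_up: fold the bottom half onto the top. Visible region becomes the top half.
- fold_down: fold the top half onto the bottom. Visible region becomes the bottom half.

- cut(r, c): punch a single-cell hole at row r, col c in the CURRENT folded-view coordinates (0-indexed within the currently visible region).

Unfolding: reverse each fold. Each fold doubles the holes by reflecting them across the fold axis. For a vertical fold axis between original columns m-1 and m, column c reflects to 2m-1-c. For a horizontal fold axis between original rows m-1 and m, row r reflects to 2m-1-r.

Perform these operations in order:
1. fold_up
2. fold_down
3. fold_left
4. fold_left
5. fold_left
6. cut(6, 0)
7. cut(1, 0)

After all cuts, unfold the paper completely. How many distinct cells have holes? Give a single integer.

Op 1 fold_up: fold axis h@16; visible region now rows[0,16) x cols[0,8) = 16x8
Op 2 fold_down: fold axis h@8; visible region now rows[8,16) x cols[0,8) = 8x8
Op 3 fold_left: fold axis v@4; visible region now rows[8,16) x cols[0,4) = 8x4
Op 4 fold_left: fold axis v@2; visible region now rows[8,16) x cols[0,2) = 8x2
Op 5 fold_left: fold axis v@1; visible region now rows[8,16) x cols[0,1) = 8x1
Op 6 cut(6, 0): punch at orig (14,0); cuts so far [(14, 0)]; region rows[8,16) x cols[0,1) = 8x1
Op 7 cut(1, 0): punch at orig (9,0); cuts so far [(9, 0), (14, 0)]; region rows[8,16) x cols[0,1) = 8x1
Unfold 1 (reflect across v@1): 4 holes -> [(9, 0), (9, 1), (14, 0), (14, 1)]
Unfold 2 (reflect across v@2): 8 holes -> [(9, 0), (9, 1), (9, 2), (9, 3), (14, 0), (14, 1), (14, 2), (14, 3)]
Unfold 3 (reflect across v@4): 16 holes -> [(9, 0), (9, 1), (9, 2), (9, 3), (9, 4), (9, 5), (9, 6), (9, 7), (14, 0), (14, 1), (14, 2), (14, 3), (14, 4), (14, 5), (14, 6), (14, 7)]
Unfold 4 (reflect across h@8): 32 holes -> [(1, 0), (1, 1), (1, 2), (1, 3), (1, 4), (1, 5), (1, 6), (1, 7), (6, 0), (6, 1), (6, 2), (6, 3), (6, 4), (6, 5), (6, 6), (6, 7), (9, 0), (9, 1), (9, 2), (9, 3), (9, 4), (9, 5), (9, 6), (9, 7), (14, 0), (14, 1), (14, 2), (14, 3), (14, 4), (14, 5), (14, 6), (14, 7)]
Unfold 5 (reflect across h@16): 64 holes -> [(1, 0), (1, 1), (1, 2), (1, 3), (1, 4), (1, 5), (1, 6), (1, 7), (6, 0), (6, 1), (6, 2), (6, 3), (6, 4), (6, 5), (6, 6), (6, 7), (9, 0), (9, 1), (9, 2), (9, 3), (9, 4), (9, 5), (9, 6), (9, 7), (14, 0), (14, 1), (14, 2), (14, 3), (14, 4), (14, 5), (14, 6), (14, 7), (17, 0), (17, 1), (17, 2), (17, 3), (17, 4), (17, 5), (17, 6), (17, 7), (22, 0), (22, 1), (22, 2), (22, 3), (22, 4), (22, 5), (22, 6), (22, 7), (25, 0), (25, 1), (25, 2), (25, 3), (25, 4), (25, 5), (25, 6), (25, 7), (30, 0), (30, 1), (30, 2), (30, 3), (30, 4), (30, 5), (30, 6), (30, 7)]

Answer: 64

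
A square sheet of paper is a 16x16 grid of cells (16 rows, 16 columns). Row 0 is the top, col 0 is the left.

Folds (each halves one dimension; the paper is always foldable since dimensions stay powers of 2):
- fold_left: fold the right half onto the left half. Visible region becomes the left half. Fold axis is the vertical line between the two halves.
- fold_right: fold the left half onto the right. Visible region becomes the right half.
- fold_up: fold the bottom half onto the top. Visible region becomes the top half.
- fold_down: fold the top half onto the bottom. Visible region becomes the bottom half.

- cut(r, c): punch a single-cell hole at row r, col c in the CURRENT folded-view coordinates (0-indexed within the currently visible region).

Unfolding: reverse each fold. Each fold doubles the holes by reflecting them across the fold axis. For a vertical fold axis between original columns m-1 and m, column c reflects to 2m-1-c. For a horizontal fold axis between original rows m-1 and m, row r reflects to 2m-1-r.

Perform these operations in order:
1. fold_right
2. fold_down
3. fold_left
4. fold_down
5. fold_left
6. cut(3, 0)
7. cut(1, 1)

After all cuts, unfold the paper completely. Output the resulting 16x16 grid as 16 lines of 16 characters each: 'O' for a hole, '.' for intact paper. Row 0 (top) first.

Op 1 fold_right: fold axis v@8; visible region now rows[0,16) x cols[8,16) = 16x8
Op 2 fold_down: fold axis h@8; visible region now rows[8,16) x cols[8,16) = 8x8
Op 3 fold_left: fold axis v@12; visible region now rows[8,16) x cols[8,12) = 8x4
Op 4 fold_down: fold axis h@12; visible region now rows[12,16) x cols[8,12) = 4x4
Op 5 fold_left: fold axis v@10; visible region now rows[12,16) x cols[8,10) = 4x2
Op 6 cut(3, 0): punch at orig (15,8); cuts so far [(15, 8)]; region rows[12,16) x cols[8,10) = 4x2
Op 7 cut(1, 1): punch at orig (13,9); cuts so far [(13, 9), (15, 8)]; region rows[12,16) x cols[8,10) = 4x2
Unfold 1 (reflect across v@10): 4 holes -> [(13, 9), (13, 10), (15, 8), (15, 11)]
Unfold 2 (reflect across h@12): 8 holes -> [(8, 8), (8, 11), (10, 9), (10, 10), (13, 9), (13, 10), (15, 8), (15, 11)]
Unfold 3 (reflect across v@12): 16 holes -> [(8, 8), (8, 11), (8, 12), (8, 15), (10, 9), (10, 10), (10, 13), (10, 14), (13, 9), (13, 10), (13, 13), (13, 14), (15, 8), (15, 11), (15, 12), (15, 15)]
Unfold 4 (reflect across h@8): 32 holes -> [(0, 8), (0, 11), (0, 12), (0, 15), (2, 9), (2, 10), (2, 13), (2, 14), (5, 9), (5, 10), (5, 13), (5, 14), (7, 8), (7, 11), (7, 12), (7, 15), (8, 8), (8, 11), (8, 12), (8, 15), (10, 9), (10, 10), (10, 13), (10, 14), (13, 9), (13, 10), (13, 13), (13, 14), (15, 8), (15, 11), (15, 12), (15, 15)]
Unfold 5 (reflect across v@8): 64 holes -> [(0, 0), (0, 3), (0, 4), (0, 7), (0, 8), (0, 11), (0, 12), (0, 15), (2, 1), (2, 2), (2, 5), (2, 6), (2, 9), (2, 10), (2, 13), (2, 14), (5, 1), (5, 2), (5, 5), (5, 6), (5, 9), (5, 10), (5, 13), (5, 14), (7, 0), (7, 3), (7, 4), (7, 7), (7, 8), (7, 11), (7, 12), (7, 15), (8, 0), (8, 3), (8, 4), (8, 7), (8, 8), (8, 11), (8, 12), (8, 15), (10, 1), (10, 2), (10, 5), (10, 6), (10, 9), (10, 10), (10, 13), (10, 14), (13, 1), (13, 2), (13, 5), (13, 6), (13, 9), (13, 10), (13, 13), (13, 14), (15, 0), (15, 3), (15, 4), (15, 7), (15, 8), (15, 11), (15, 12), (15, 15)]

Answer: O..OO..OO..OO..O
................
.OO..OO..OO..OO.
................
................
.OO..OO..OO..OO.
................
O..OO..OO..OO..O
O..OO..OO..OO..O
................
.OO..OO..OO..OO.
................
................
.OO..OO..OO..OO.
................
O..OO..OO..OO..O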